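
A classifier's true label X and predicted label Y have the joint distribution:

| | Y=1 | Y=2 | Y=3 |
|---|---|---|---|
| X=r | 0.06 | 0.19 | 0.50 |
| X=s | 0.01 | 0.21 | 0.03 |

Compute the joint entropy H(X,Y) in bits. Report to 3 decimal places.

H(X,Y) = −Σ p(x,y)·log₂ p(x,y) over all 6 cells.
  cell (r,1): −0.06·log₂0.06 = 0.2435
  cell (r,2): −0.19·log₂0.19 = 0.4552
  cell (r,3): −0.50·log₂0.50 = 0.5000
  cell (s,1): −0.01·log₂0.01 = 0.0664
  cell (s,2): −0.21·log₂0.21 = 0.4728
  cell (s,3): −0.03·log₂0.03 = 0.1518
Sum = 1.890 bits.

1.890 bits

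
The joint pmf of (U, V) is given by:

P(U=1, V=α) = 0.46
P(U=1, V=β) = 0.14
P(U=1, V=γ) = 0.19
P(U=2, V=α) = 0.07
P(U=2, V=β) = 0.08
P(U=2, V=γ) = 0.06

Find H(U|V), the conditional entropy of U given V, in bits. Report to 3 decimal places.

0.705 bits

Chain rule: H(U|V) = H(U,V) − H(V).
Marginals: p(U) = (0.7900, 0.2100), p(V) = (0.5300, 0.2200, 0.2500).
H(U,V) = 2.1713 bits; H(V) = 1.4660 bits.
H(U|V) = 2.1713 − 1.4660 = 0.705 bits.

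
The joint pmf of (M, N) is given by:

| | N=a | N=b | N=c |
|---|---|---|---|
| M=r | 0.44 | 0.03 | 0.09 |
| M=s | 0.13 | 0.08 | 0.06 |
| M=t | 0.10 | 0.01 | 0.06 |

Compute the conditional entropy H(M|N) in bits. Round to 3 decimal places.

1.318 bits

Marginals: p(M) = (0.5600, 0.2700, 0.1700), p(N) = (0.6700, 0.1200, 0.2100).
H(M|N) = Σ p(N) · H(M|N=·).
  N=a: p=0.6700, H(M|N=a) = 1.2670
  N=b: p=0.1200, H(M|N=b) = 1.1887
  N=c: p=0.2100, H(M|N=c) = 1.5567
Weighted sum = 1.318 bits.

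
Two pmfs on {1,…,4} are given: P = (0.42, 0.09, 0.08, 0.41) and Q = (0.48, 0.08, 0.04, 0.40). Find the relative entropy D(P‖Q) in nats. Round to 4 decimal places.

0.0201 nats

D(P‖Q) = Σ p·ln(p/q).
  0.42·ln(0.42/0.48) = -0.05608
  0.09·ln(0.09/0.08) = 0.01060
  0.08·ln(0.08/0.04) = 0.05545
  0.41·ln(0.41/0.40) = 0.01012
D(P‖Q) = 0.0201 nats.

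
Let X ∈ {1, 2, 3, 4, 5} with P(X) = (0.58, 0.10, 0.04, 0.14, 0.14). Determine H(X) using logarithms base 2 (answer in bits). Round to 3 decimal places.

H(X) = −Σ p·log₂ p.
  −(0.58)·log₂(0.58) = 0.4558
  −(0.10)·log₂(0.10) = 0.3322
  −(0.04)·log₂(0.04) = 0.1858
  −(0.14)·log₂(0.14) = 0.3971
  −(0.14)·log₂(0.14) = 0.3971
Sum: 0.4558 + 0.3322 + 0.1858 + 0.3971 + 0.3971 = 1.768 bits.

1.768 bits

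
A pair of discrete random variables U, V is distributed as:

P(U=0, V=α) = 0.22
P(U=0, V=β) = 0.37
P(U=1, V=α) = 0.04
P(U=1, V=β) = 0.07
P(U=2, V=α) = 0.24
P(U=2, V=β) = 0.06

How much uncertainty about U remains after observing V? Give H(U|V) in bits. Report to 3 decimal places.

Marginals: p(U) = (0.5900, 0.1100, 0.3000), p(V) = (0.5000, 0.5000).
H(U|V) = Σ p(V) · H(U|V=·).
  V=α: p=0.5000, H(U|V=α) = 1.3209
  V=β: p=0.5000, H(U|V=β) = 1.0856
Weighted sum = 1.203 bits.

1.203 bits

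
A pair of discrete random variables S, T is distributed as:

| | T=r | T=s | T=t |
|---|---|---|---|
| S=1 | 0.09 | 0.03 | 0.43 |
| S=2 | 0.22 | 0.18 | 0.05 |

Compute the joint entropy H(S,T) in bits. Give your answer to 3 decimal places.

H(S,T) = −Σ p(x,y)·log₂ p(x,y) over all 6 cells.
  cell (1,r): −0.09·log₂0.09 = 0.3127
  cell (1,s): −0.03·log₂0.03 = 0.1518
  cell (1,t): −0.43·log₂0.43 = 0.5236
  cell (2,r): −0.22·log₂0.22 = 0.4806
  cell (2,s): −0.18·log₂0.18 = 0.4453
  cell (2,t): −0.05·log₂0.05 = 0.2161
Sum = 2.130 bits.

2.130 bits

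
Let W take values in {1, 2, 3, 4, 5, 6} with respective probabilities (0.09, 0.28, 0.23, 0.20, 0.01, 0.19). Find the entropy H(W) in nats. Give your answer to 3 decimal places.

H(W) = −Σ p·ln p.
  −(0.09)·ln(0.09) = 0.2167
  −(0.28)·ln(0.28) = 0.3564
  −(0.23)·ln(0.23) = 0.3380
  −(0.20)·ln(0.20) = 0.3219
  −(0.01)·ln(0.01) = 0.0461
  −(0.19)·ln(0.19) = 0.3155
Sum: 0.2167 + 0.3564 + 0.3380 + 0.3219 + 0.0461 + 0.3155 = 1.595 nats.

1.595 nats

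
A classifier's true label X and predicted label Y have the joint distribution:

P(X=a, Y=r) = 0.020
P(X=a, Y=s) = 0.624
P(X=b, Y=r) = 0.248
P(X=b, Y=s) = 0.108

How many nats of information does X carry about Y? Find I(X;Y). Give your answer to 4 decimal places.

Marginals: p(X) = (0.6440, 0.3560), p(Y) = (0.2680, 0.7320).
I(X;Y) = H(X) + H(Y) − H(X,Y).
H(X) = 0.6511, H(Y) = 0.5813, H(X,Y) = 0.9587.
I(X;Y) = 0.6511 + 0.5813 − 0.9587 = 0.2737 nats.

0.2737 nats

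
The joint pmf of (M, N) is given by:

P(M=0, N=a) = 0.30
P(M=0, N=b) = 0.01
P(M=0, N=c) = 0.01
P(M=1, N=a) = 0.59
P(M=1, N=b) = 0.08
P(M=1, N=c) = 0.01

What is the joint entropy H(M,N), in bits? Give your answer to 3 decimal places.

H(M,N) = −Σ p(x,y)·log₂ p(x,y) over all 6 cells.
  cell (0,a): −0.30·log₂0.30 = 0.5211
  cell (0,b): −0.01·log₂0.01 = 0.0664
  cell (0,c): −0.01·log₂0.01 = 0.0664
  cell (1,a): −0.59·log₂0.59 = 0.4491
  cell (1,b): −0.08·log₂0.08 = 0.2915
  cell (1,c): −0.01·log₂0.01 = 0.0664
Sum = 1.461 bits.

1.461 bits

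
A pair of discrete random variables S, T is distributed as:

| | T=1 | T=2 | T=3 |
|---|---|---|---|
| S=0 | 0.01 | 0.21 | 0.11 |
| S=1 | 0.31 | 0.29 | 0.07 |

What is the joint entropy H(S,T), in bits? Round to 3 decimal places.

H(S,T) = −Σ p(x,y)·log₂ p(x,y) over all 6 cells.
  cell (0,1): −0.01·log₂0.01 = 0.0664
  cell (0,2): −0.21·log₂0.21 = 0.4728
  cell (0,3): −0.11·log₂0.11 = 0.3503
  cell (1,1): −0.31·log₂0.31 = 0.5238
  cell (1,2): −0.29·log₂0.29 = 0.5179
  cell (1,3): −0.07·log₂0.07 = 0.2686
Sum = 2.200 bits.

2.200 bits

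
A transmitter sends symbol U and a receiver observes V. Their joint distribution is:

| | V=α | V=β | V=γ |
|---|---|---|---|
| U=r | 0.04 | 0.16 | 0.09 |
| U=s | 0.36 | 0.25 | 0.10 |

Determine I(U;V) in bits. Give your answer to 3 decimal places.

Marginals: p(U) = (0.2900, 0.7100), p(V) = (0.4000, 0.4100, 0.1900).
I(U;V) = Σ p(x,y)·log₂[p(x,y)/(p(x)p(y))].
  (r,α): 0.04·log₂(0.3448) = -0.0614
  (r,β): 0.16·log₂(1.3457) = 0.0685
  (r,γ): 0.09·log₂(1.6334) = 0.0637
  (s,α): 0.36·log₂(1.2676) = 0.1232
  (s,β): 0.25·log₂(0.8588) = -0.0549
  (s,γ): 0.10·log₂(0.7413) = -0.0432
Sum = 0.096 bits.

0.096 bits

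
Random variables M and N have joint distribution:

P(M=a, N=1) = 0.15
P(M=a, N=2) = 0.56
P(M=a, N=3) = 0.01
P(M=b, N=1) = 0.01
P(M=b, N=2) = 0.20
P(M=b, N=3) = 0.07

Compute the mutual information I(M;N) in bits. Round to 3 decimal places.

Marginals: p(M) = (0.7200, 0.2800), p(N) = (0.1600, 0.7600, 0.0800).
I(M;N) = H(M) + H(N) − H(M,N).
H(M) = 0.8555, H(N) = 1.0154, H(M,N) = 1.7448.
I(M;N) = 0.8555 + 1.0154 − 1.7448 = 0.126 bits.

0.126 bits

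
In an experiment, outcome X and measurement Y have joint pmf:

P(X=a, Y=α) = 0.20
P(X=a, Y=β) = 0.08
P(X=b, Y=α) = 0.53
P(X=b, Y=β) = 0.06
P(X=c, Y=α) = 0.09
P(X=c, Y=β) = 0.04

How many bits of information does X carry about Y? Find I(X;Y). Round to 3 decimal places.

Marginals: p(X) = (0.2800, 0.5900, 0.1300), p(Y) = (0.8200, 0.1800).
I(X;Y) = H(X) + H(Y) − H(X,Y).
H(X) = 1.3460, H(Y) = 0.6801, H(X,Y) = 1.9833.
I(X;Y) = 1.3460 + 0.6801 − 1.9833 = 0.043 bits.

0.043 bits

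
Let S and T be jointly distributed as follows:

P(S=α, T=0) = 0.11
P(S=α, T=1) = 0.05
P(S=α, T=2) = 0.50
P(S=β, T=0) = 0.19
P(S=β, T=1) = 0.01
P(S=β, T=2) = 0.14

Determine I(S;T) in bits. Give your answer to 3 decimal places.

Marginals: p(S) = (0.6600, 0.3400), p(T) = (0.3000, 0.0600, 0.6400).
I(S;T) = Σ p(x,y)·log₂[p(x,y)/(p(x)p(y))].
  (α,0): 0.11·log₂(0.5556) = -0.0933
  (α,1): 0.05·log₂(1.2626) = 0.0168
  (α,2): 0.50·log₂(1.1837) = 0.1217
  (β,0): 0.19·log₂(1.8627) = 0.1705
  (β,1): 0.01·log₂(0.4902) = -0.0103
  (β,2): 0.14·log₂(0.6434) = -0.0891
Sum = 0.116 bits.

0.116 bits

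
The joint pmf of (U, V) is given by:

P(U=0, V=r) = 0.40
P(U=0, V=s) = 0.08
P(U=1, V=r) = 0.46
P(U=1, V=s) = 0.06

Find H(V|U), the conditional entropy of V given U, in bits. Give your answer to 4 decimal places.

0.5803 bits

Marginals: p(U) = (0.4800, 0.5200), p(V) = (0.8600, 0.1400).
H(V|U) = Σ p(U) · H(V|U=·).
  U=0: p=0.4800, H(V|U=0) = 0.6500
  U=1: p=0.5200, H(V|U=1) = 0.5159
Weighted sum = 0.5803 bits.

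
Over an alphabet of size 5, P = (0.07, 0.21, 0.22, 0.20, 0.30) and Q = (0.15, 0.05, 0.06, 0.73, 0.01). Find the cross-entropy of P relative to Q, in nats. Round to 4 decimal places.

2.8253 nats

H(P,Q) = −Σ p·ln q.
  −0.07·ln(0.15) = 0.13280
  −0.21·ln(0.05) = 0.62910
  −0.22·ln(0.06) = 0.61895
  −0.20·ln(0.73) = 0.06294
  −0.30·ln(0.01) = 1.38155
H(P,Q) = 2.8253 nats.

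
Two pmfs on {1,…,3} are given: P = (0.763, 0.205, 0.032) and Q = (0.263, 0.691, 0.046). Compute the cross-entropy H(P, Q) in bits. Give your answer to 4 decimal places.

1.7217 bits

H(P,Q) = −Σ p·log₂ q.
  −0.763·log₂(0.263) = 1.47020
  −0.205·log₂(0.691) = 0.10931
  −0.032·log₂(0.046) = 0.14215
H(P,Q) = 1.7217 bits.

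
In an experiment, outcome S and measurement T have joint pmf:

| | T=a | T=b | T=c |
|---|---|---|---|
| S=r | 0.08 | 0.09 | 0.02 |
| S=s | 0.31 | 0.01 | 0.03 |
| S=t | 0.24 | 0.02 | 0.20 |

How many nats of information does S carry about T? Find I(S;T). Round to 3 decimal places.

Marginals: p(S) = (0.1900, 0.3500, 0.4600), p(T) = (0.6300, 0.1200, 0.2500).
I(S;T) = Σ p(x,y)·ln[p(x,y)/(p(x)p(y))].
  (r,a): 0.08·ln(0.6683) = -0.0322
  (r,b): 0.09·ln(3.9474) = 0.1236
  (r,c): 0.02·ln(0.4211) = -0.0173
  (s,a): 0.31·ln(1.4059) = 0.1056
  (s,b): 0.01·ln(0.2381) = -0.0144
  (s,c): 0.03·ln(0.3429) = -0.0321
  (t,a): 0.24·ln(0.8282) = -0.0453
  (t,b): 0.02·ln(0.3623) = -0.0203
  (t,c): 0.20·ln(1.7391) = 0.1107
Sum = 0.178 nats.

0.178 nats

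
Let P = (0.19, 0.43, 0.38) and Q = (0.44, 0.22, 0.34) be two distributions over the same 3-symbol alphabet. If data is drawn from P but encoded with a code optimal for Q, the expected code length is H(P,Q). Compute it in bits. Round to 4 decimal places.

H(P,Q) = −Σ p·log₂ q.
  −0.19·log₂(0.44) = 0.22504
  −0.43·log₂(0.22) = 0.93930
  −0.38·log₂(0.34) = 0.59143
H(P,Q) = 1.7558 bits.

1.7558 bits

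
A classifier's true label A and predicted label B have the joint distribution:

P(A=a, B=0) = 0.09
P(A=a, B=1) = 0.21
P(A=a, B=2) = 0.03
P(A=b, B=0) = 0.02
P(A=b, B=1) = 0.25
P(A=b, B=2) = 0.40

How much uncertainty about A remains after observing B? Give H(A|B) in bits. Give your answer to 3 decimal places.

0.690 bits

Marginals: p(A) = (0.3300, 0.6700), p(B) = (0.1100, 0.4600, 0.4300).
H(A|B) = Σ p(B) · H(A|B=·).
  B=0: p=0.1100, H(A|B=0) = 0.6840
  B=1: p=0.4600, H(A|B=1) = 0.9945
  B=2: p=0.4300, H(A|B=2) = 0.3651
Weighted sum = 0.690 bits.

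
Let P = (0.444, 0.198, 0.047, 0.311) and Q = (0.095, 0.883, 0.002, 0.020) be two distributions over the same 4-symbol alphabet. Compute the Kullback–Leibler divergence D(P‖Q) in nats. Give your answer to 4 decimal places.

D(P‖Q) = Σ p·ln(p/q).
  0.444·ln(0.444/0.095) = 0.68462
  0.198·ln(0.198/0.883) = -0.29602
  0.047·ln(0.047/0.002) = 0.14838
  0.311·ln(0.311/0.020) = 0.85340
D(P‖Q) = 1.3904 nats.

1.3904 nats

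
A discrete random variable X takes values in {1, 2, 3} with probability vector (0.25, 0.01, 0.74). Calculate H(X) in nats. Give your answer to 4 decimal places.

0.6154 nats

H(X) = −Σ p·ln p.
  −(0.25)·ln(0.25) = 0.34657
  −(0.01)·ln(0.01) = 0.04605
  −(0.74)·ln(0.74) = 0.22282
Sum: 0.34657 + 0.04605 + 0.22282 = 0.6154 nats.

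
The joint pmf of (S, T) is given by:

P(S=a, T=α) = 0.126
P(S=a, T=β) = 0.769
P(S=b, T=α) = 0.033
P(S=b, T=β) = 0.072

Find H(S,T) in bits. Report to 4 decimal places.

1.1037 bits

H(S,T) = −Σ p(x,y)·log₂ p(x,y) over all 4 cells.
  cell (a,α): −0.126·log₂0.126 = 0.37655
  cell (a,β): −0.769·log₂0.769 = 0.29141
  cell (b,α): −0.033·log₂0.033 = 0.16241
  cell (b,β): −0.072·log₂0.072 = 0.27330
Sum = 1.1037 bits.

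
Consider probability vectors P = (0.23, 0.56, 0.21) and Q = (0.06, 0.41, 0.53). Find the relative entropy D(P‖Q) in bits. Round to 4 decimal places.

D(P‖Q) = Σ p·log₂(p/q).
  0.23·log₂(0.23/0.06) = 0.44588
  0.56·log₂(0.56/0.41) = 0.25189
  0.21·log₂(0.21/0.53) = -0.28048
D(P‖Q) = 0.4173 bits.

0.4173 bits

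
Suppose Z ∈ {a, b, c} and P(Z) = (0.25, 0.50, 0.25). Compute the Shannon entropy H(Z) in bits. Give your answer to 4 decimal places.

1.5000 bits

H(Z) = −Σ p·log₂ p.
  −(0.25)·log₂(0.25) = 0.50000
  −(0.50)·log₂(0.50) = 0.50000
  −(0.25)·log₂(0.25) = 0.50000
Sum: 0.50000 + 0.50000 + 0.50000 = 1.5000 bits.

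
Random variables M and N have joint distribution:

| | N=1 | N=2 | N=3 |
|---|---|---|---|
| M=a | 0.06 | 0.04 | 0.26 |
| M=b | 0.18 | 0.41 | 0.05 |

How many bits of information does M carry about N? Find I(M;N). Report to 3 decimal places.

0.356 bits

Marginals: p(M) = (0.3600, 0.6400), p(N) = (0.2400, 0.4500, 0.3100).
I(M;N) = H(M) + H(N) − H(M,N).
H(M) = 0.9427, H(N) = 1.5363, H(M,N) = 2.1234.
I(M;N) = 0.9427 + 1.5363 − 2.1234 = 0.356 bits.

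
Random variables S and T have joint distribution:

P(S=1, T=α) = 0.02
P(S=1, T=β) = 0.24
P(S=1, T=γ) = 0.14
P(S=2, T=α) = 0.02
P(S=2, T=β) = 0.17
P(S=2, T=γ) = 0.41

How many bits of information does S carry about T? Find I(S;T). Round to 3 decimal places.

Marginals: p(S) = (0.4000, 0.6000), p(T) = (0.0400, 0.4100, 0.5500).
I(S;T) = H(S) + H(T) − H(S,T).
H(S) = 0.9710, H(T) = 1.1875, H(S,T) = 2.0790.
I(S;T) = 0.9710 + 1.1875 − 2.0790 = 0.079 bits.

0.079 bits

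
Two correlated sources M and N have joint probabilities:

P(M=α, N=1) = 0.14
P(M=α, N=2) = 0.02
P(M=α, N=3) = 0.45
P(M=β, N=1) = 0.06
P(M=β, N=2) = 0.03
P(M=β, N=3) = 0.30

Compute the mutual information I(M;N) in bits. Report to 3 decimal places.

Marginals: p(M) = (0.6100, 0.3900), p(N) = (0.2000, 0.0500, 0.7500).
I(M;N) = H(M) + H(N) − H(M,N).
H(M) = 0.9648, H(N) = 0.9918, H(M,N) = 1.9448.
I(M;N) = 0.9648 + 0.9918 − 1.9448 = 0.012 bits.

0.012 bits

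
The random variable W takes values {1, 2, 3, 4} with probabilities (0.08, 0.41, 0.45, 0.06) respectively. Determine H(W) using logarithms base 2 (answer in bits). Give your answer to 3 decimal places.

H(W) = −Σ p·log₂ p.
  −(0.08)·log₂(0.08) = 0.2915
  −(0.41)·log₂(0.41) = 0.5274
  −(0.45)·log₂(0.45) = 0.5184
  −(0.06)·log₂(0.06) = 0.2435
Sum: 0.2915 + 0.5274 + 0.5184 + 0.2435 = 1.581 bits.

1.581 bits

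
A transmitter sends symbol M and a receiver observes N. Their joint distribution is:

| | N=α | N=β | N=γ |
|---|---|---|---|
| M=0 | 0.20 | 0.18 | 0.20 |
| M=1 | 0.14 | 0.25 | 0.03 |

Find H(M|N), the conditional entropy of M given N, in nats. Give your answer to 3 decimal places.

Marginals: p(M) = (0.5800, 0.4200), p(N) = (0.3400, 0.4300, 0.2300).
H(M|N) = Σ p(N) · H(M|N=·).
  N=α: p=0.3400, H(M|N=α) = 0.6775
  N=β: p=0.4300, H(M|N=β) = 0.6798
  N=γ: p=0.2300, H(M|N=γ) = 0.3872
Weighted sum = 0.612 nats.

0.612 nats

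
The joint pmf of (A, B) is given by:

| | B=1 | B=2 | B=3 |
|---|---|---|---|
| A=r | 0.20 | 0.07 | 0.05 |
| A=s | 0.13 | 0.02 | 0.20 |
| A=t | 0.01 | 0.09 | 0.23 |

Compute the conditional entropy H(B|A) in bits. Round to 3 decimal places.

Chain rule: H(B|A) = H(A,B) − H(A).
Marginals: p(A) = (0.3200, 0.3500, 0.3300), p(B) = (0.3400, 0.1800, 0.4800).
H(A,B) = 2.7757 bits; H(A) = 1.5840 bits.
H(B|A) = 2.7757 − 1.5840 = 1.192 bits.

1.192 bits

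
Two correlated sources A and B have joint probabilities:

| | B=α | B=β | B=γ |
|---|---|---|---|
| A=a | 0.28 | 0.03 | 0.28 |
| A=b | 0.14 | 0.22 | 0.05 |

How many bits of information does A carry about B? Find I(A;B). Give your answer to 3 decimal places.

Marginals: p(A) = (0.5900, 0.4100), p(B) = (0.4200, 0.2500, 0.3300).
I(A;B) = H(A) + H(B) − H(A,B).
H(A) = 0.9765, H(B) = 1.5535, H(A,B) = 2.2740.
I(A;B) = 0.9765 + 1.5535 − 2.2740 = 0.256 bits.

0.256 bits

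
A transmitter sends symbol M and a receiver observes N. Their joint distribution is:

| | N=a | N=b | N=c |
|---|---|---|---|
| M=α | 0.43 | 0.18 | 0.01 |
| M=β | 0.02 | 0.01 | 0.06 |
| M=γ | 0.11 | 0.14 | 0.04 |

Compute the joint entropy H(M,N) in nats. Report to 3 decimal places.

H(M,N) = −Σ p(x,y)·ln p(x,y) over all 9 cells.
  cell (α,a): −0.43·ln0.43 = 0.3629
  cell (α,b): −0.18·ln0.18 = 0.3087
  cell (α,c): −0.01·ln0.01 = 0.0461
  cell (β,a): −0.02·ln0.02 = 0.0782
  cell (β,b): −0.01·ln0.01 = 0.0461
  cell (β,c): −0.06·ln0.06 = 0.1688
  cell (γ,a): −0.11·ln0.11 = 0.2428
  cell (γ,b): −0.14·ln0.14 = 0.2753
  cell (γ,c): −0.04·ln0.04 = 0.1288
Sum = 1.658 nats.

1.658 nats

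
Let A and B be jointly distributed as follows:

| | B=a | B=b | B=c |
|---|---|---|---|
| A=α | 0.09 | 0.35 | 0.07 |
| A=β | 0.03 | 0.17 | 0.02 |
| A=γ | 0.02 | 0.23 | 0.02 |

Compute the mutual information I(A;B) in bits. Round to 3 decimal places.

Marginals: p(A) = (0.5100, 0.2200, 0.2700), p(B) = (0.1400, 0.7500, 0.1100).
I(A;B) = H(A) + H(B) − H(A,B).
H(A) = 1.4860, H(B) = 1.0587, H(A,B) = 2.5240.
I(A;B) = 1.4860 + 1.0587 − 2.5240 = 0.021 bits.

0.021 bits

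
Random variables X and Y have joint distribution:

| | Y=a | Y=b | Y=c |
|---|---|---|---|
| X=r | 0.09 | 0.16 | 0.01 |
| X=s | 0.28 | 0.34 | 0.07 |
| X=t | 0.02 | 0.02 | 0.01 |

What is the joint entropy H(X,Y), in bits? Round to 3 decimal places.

2.406 bits

H(X,Y) = −Σ p(x,y)·log₂ p(x,y) over all 9 cells.
  cell (r,a): −0.09·log₂0.09 = 0.3127
  cell (r,b): −0.16·log₂0.16 = 0.4230
  cell (r,c): −0.01·log₂0.01 = 0.0664
  cell (s,a): −0.28·log₂0.28 = 0.5142
  cell (s,b): −0.34·log₂0.34 = 0.5292
  cell (s,c): −0.07·log₂0.07 = 0.2686
  cell (t,a): −0.02·log₂0.02 = 0.1129
  cell (t,b): −0.02·log₂0.02 = 0.1129
  cell (t,c): −0.01·log₂0.01 = 0.0664
Sum = 2.406 bits.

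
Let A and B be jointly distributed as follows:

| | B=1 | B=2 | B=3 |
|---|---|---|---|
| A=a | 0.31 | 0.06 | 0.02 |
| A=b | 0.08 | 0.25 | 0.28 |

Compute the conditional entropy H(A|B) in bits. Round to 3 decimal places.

Chain rule: H(A|B) = H(A,B) − H(B).
Marginals: p(A) = (0.3900, 0.6100), p(B) = (0.3900, 0.3100, 0.3000).
H(A,B) = 2.1859 bits; H(B) = 1.5747 bits.
H(A|B) = 2.1859 − 1.5747 = 0.611 bits.

0.611 bits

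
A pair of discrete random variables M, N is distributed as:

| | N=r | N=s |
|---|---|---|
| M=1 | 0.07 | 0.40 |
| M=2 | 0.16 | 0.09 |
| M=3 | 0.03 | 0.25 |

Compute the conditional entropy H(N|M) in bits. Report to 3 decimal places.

0.659 bits

Chain rule: H(N|M) = H(M,N) − H(M).
Marginals: p(M) = (0.4700, 0.2500, 0.2800), p(N) = (0.2600, 0.7400).
H(M,N) = 2.1848 bits; H(M) = 1.5262 bits.
H(N|M) = 2.1848 − 1.5262 = 0.659 bits.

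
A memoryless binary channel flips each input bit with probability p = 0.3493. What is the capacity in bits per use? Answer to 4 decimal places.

0.0666 bits

Binary symmetric channel: C = 1 − h₂(ε) where h₂ is the binary entropy function.
h₂(0.3493) = −0.3493·log₂0.3493 − 0.6507·log₂0.6507 = 0.9334.
C = 1 − 0.9334 = 0.0666 bits per channel use.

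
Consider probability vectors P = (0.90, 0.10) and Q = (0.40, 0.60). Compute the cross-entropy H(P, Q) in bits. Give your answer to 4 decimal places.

H(P,Q) = −Σ p·log₂ q.
  −0.90·log₂(0.40) = 1.18974
  −0.10·log₂(0.60) = 0.07370
H(P,Q) = 1.2634 bits.

1.2634 bits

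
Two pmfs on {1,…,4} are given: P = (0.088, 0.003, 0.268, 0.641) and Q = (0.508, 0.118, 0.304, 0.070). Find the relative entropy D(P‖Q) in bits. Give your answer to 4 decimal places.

1.7607 bits

D(P‖Q) = Σ p·log₂(p/q).
  0.088·log₂(0.088/0.508) = -0.22257
  0.003·log₂(0.003/0.118) = -0.01589
  0.268·log₂(0.268/0.304) = -0.04873
  0.641·log₂(0.641/0.070) = 2.04793
D(P‖Q) = 1.7607 bits.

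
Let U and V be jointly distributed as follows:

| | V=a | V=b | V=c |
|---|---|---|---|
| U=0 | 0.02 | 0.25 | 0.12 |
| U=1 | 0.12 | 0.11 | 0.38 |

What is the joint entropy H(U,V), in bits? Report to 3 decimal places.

2.228 bits

H(U,V) = −Σ p(x,y)·log₂ p(x,y) over all 6 cells.
  cell (0,a): −0.02·log₂0.02 = 0.1129
  cell (0,b): −0.25·log₂0.25 = 0.5000
  cell (0,c): −0.12·log₂0.12 = 0.3671
  cell (1,a): −0.12·log₂0.12 = 0.3671
  cell (1,b): −0.11·log₂0.11 = 0.3503
  cell (1,c): −0.38·log₂0.38 = 0.5305
Sum = 2.228 bits.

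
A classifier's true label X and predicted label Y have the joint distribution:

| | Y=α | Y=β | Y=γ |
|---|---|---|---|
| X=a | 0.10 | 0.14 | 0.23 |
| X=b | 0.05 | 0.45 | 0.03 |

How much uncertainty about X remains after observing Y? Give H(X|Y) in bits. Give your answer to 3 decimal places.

0.738 bits

Marginals: p(X) = (0.4700, 0.5300), p(Y) = (0.1500, 0.5900, 0.2600).
H(X|Y) = Σ p(Y) · H(X|Y=·).
  Y=α: p=0.1500, H(X|Y=α) = 0.9183
  Y=β: p=0.5900, H(X|Y=β) = 0.7905
  Y=γ: p=0.2600, H(X|Y=γ) = 0.5159
Weighted sum = 0.738 bits.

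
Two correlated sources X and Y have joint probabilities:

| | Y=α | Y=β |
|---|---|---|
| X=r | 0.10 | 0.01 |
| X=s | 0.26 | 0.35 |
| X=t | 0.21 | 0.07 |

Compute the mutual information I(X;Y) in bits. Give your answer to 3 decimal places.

Marginals: p(X) = (0.1100, 0.6100, 0.2800), p(Y) = (0.5700, 0.4300).
I(X;Y) = Σ p(x,y)·log₂[p(x,y)/(p(x)p(y))].
  (r,α): 0.10·log₂(1.5949) = 0.0673
  (r,β): 0.01·log₂(0.2114) = -0.0224
  (s,α): 0.26·log₂(0.7478) = -0.1090
  (s,β): 0.35·log₂(1.3343) = 0.1456
  (t,α): 0.21·log₂(1.3158) = 0.0831
  (t,β): 0.07·log₂(0.5814) = -0.0548
Sum = 0.110 bits.

0.110 bits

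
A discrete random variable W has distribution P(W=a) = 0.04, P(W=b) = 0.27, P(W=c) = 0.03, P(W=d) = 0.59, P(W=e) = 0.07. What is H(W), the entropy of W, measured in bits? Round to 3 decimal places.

H(W) = −Σ p·log₂ p.
  −(0.04)·log₂(0.04) = 0.1858
  −(0.27)·log₂(0.27) = 0.5100
  −(0.03)·log₂(0.03) = 0.1518
  −(0.59)·log₂(0.59) = 0.4491
  −(0.07)·log₂(0.07) = 0.2686
Sum: 0.1858 + 0.5100 + 0.1518 + 0.4491 + 0.2686 = 1.565 bits.

1.565 bits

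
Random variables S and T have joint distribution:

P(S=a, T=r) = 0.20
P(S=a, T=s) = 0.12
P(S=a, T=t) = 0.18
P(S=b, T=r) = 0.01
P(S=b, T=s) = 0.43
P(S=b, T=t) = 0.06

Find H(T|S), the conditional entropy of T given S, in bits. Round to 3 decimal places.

1.110 bits

Chain rule: H(T|S) = H(S,T) − H(S).
Marginals: p(S) = (0.5000, 0.5000), p(T) = (0.2100, 0.5500, 0.2400).
H(S,T) = 2.1103 bits; H(S) = 1.0000 bits.
H(T|S) = 2.1103 − 1.0000 = 1.110 bits.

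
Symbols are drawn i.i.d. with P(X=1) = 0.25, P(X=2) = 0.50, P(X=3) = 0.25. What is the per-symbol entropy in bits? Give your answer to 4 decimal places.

1.5000 bits

H(X) = −Σ p·log₂ p.
  −(0.25)·log₂(0.25) = 0.50000
  −(0.50)·log₂(0.50) = 0.50000
  −(0.25)·log₂(0.25) = 0.50000
Sum: 0.50000 + 0.50000 + 0.50000 = 1.5000 bits.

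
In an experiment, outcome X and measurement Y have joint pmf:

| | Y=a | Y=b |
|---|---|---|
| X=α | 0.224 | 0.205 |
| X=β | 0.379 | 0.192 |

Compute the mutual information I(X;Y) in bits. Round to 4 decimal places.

0.0148 bits

Marginals: p(X) = (0.4290, 0.5710), p(Y) = (0.6030, 0.3970).
I(X;Y) = Σ p(x,y)·log₂[p(x,y)/(p(x)p(y))].
  (α,a): 0.224·log₂(0.8659) = -0.04653
  (α,b): 0.205·log₂(1.2037) = 0.05482
  (β,a): 0.379·log₂(1.1007) = 0.05248
  (β,b): 0.192·log₂(0.8470) = -0.04600
Sum = 0.0148 bits.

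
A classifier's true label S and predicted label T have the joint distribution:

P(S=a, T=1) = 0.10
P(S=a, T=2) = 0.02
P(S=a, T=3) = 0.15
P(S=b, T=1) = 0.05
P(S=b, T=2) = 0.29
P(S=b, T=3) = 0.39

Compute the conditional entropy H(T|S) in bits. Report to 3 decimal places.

1.278 bits

Chain rule: H(T|S) = H(S,T) − H(S).
Marginals: p(S) = (0.2700, 0.7300), p(T) = (0.1500, 0.3100, 0.5400).
H(S,T) = 2.1194 bits; H(S) = 0.8415 bits.
H(T|S) = 2.1194 − 0.8415 = 1.278 bits.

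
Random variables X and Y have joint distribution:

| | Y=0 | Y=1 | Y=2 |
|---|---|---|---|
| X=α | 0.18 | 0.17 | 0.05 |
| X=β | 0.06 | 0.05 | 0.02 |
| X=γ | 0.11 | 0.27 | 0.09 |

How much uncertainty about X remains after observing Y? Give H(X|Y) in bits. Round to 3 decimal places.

1.384 bits

Chain rule: H(X|Y) = H(X,Y) − H(Y).
Marginals: p(X) = (0.4000, 0.1300, 0.4700), p(Y) = (0.3500, 0.4900, 0.1600).
H(X,Y) = 2.8415 bits; H(Y) = 1.4574 bits.
H(X|Y) = 2.8415 − 1.4574 = 1.384 bits.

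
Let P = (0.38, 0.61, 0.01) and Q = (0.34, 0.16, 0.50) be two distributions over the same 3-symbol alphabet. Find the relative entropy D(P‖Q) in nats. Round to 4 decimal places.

D(P‖Q) = Σ p·ln(p/q).
  0.38·ln(0.38/0.34) = 0.04227
  0.61·ln(0.61/0.16) = 0.81635
  0.01·ln(0.01/0.50) = -0.03912
D(P‖Q) = 0.8195 nats.

0.8195 nats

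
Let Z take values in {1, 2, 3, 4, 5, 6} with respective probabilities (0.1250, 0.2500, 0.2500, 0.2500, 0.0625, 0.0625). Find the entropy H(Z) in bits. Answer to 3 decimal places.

H(Z) = −Σ p·log₂ p.
  −(0.1250)·log₂(0.1250) = 0.3750
  −(0.2500)·log₂(0.2500) = 0.5000
  −(0.2500)·log₂(0.2500) = 0.5000
  −(0.2500)·log₂(0.2500) = 0.5000
  −(0.0625)·log₂(0.0625) = 0.2500
  −(0.0625)·log₂(0.0625) = 0.2500
Sum: 0.3750 + 0.5000 + 0.5000 + 0.5000 + 0.2500 + 0.2500 = 2.375 bits.

2.375 bits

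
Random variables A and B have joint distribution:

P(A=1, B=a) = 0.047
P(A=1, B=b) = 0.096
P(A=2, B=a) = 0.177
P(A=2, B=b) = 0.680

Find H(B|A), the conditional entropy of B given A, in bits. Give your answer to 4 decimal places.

0.7604 bits

Marginals: p(A) = (0.1430, 0.8570), p(B) = (0.2240, 0.7760).
H(B|A) = Σ p(A) · H(B|A=·).
  A=1: p=0.1430, H(B|A=1) = 0.9136
  A=2: p=0.8570, H(B|A=2) = 0.7348
Weighted sum = 0.7604 bits.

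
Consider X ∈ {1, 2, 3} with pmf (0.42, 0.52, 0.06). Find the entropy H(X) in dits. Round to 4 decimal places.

H(X) = −Σ p·log₁₀ p.
  −(0.42)·log₁₀(0.42) = 0.15824
  −(0.52)·log₁₀(0.52) = 0.14768
  −(0.06)·log₁₀(0.06) = 0.07331
Sum: 0.15824 + 0.14768 + 0.07331 = 0.3792 dits.

0.3792 dits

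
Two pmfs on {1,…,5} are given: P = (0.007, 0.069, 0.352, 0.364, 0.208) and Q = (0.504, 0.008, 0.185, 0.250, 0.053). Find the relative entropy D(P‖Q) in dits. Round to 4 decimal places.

D(P‖Q) = Σ p·log₁₀(p/q).
  0.007·log₁₀(0.007/0.504) = -0.01300
  0.069·log₁₀(0.069/0.008) = 0.06457
  0.352·log₁₀(0.352/0.185) = 0.09834
  0.364·log₁₀(0.364/0.250) = 0.05939
  0.208·log₁₀(0.208/0.053) = 0.12351
D(P‖Q) = 0.3328 dits.

0.3328 dits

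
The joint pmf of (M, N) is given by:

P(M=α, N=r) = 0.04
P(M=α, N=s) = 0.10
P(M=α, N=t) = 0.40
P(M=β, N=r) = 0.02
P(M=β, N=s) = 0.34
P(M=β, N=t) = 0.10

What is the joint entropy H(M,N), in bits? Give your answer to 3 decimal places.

2.021 bits

H(M,N) = −Σ p(x,y)·log₂ p(x,y) over all 6 cells.
  cell (α,r): −0.04·log₂0.04 = 0.1858
  cell (α,s): −0.10·log₂0.10 = 0.3322
  cell (α,t): −0.40·log₂0.40 = 0.5288
  cell (β,r): −0.02·log₂0.02 = 0.1129
  cell (β,s): −0.34·log₂0.34 = 0.5292
  cell (β,t): −0.10·log₂0.10 = 0.3322
Sum = 2.021 bits.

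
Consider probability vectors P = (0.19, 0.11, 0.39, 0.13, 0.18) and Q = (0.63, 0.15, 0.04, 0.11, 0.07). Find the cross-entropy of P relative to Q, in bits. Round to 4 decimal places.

3.3434 bits

H(P,Q) = −Σ p·log₂ q.
  −0.19·log₂(0.63) = 0.12665
  −0.11·log₂(0.15) = 0.30107
  −0.39·log₂(0.04) = 1.81110
  −0.13·log₂(0.11) = 0.41398
  −0.18·log₂(0.07) = 0.69057
H(P,Q) = 3.3434 bits.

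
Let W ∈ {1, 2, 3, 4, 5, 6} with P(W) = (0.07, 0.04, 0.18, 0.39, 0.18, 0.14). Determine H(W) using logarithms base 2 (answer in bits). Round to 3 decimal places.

2.272 bits

H(W) = −Σ p·log₂ p.
  −(0.07)·log₂(0.07) = 0.2686
  −(0.04)·log₂(0.04) = 0.1858
  −(0.18)·log₂(0.18) = 0.4453
  −(0.39)·log₂(0.39) = 0.5298
  −(0.18)·log₂(0.18) = 0.4453
  −(0.14)·log₂(0.14) = 0.3971
Sum: 0.2686 + 0.1858 + 0.4453 + 0.5298 + 0.4453 + 0.3971 = 2.272 bits.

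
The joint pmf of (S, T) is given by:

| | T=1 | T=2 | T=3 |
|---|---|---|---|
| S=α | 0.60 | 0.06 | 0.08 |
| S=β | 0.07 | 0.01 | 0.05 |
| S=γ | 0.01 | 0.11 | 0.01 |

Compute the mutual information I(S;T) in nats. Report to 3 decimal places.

0.205 nats

Marginals: p(S) = (0.7400, 0.1300, 0.1300), p(T) = (0.6800, 0.1800, 0.1400).
I(S;T) = Σ p(x,y)·ln[p(x,y)/(p(x)p(y))].
  (α,1): 0.60·ln(1.1924) = 0.1056
  (α,2): 0.06·ln(0.4505) = -0.0479
  (α,3): 0.08·ln(0.7722) = -0.0207
  (β,1): 0.07·ln(0.7919) = -0.0163
  (β,2): 0.01·ln(0.4274) = -0.0085
  (β,3): 0.05·ln(2.7473) = 0.0505
  (γ,1): 0.01·ln(0.1131) = -0.0218
  (γ,2): 0.11·ln(4.7009) = 0.1703
  (γ,3): 0.01·ln(0.5495) = -0.0060
Sum = 0.205 nats.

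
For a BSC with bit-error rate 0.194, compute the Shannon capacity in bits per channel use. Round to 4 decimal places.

0.2902 bits

Binary symmetric channel: C = 1 − h₂(ε) where h₂ is the binary entropy function.
h₂(0.194) = −0.194·log₂0.194 − 0.806·log₂0.806 = 0.7098.
C = 1 − 0.7098 = 0.2902 bits per channel use.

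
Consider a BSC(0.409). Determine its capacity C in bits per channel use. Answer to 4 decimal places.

0.0240 bits

Binary symmetric channel: C = 1 − h₂(ε) where h₂ is the binary entropy function.
h₂(0.409) = −0.409·log₂0.409 − 0.591·log₂0.591 = 0.9760.
C = 1 − 0.9760 = 0.0240 bits per channel use.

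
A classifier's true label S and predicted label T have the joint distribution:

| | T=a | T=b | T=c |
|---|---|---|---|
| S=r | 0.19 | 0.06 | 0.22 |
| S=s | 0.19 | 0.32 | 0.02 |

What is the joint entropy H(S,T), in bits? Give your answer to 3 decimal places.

2.273 bits

H(S,T) = −Σ p(x,y)·log₂ p(x,y) over all 6 cells.
  cell (r,a): −0.19·log₂0.19 = 0.4552
  cell (r,b): −0.06·log₂0.06 = 0.2435
  cell (r,c): −0.22·log₂0.22 = 0.4806
  cell (s,a): −0.19·log₂0.19 = 0.4552
  cell (s,b): −0.32·log₂0.32 = 0.5260
  cell (s,c): −0.02·log₂0.02 = 0.1129
Sum = 2.273 bits.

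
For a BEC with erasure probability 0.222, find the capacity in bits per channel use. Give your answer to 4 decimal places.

0.7780 bits

Binary erasure channel: capacity C = 1 − ε.
C = 1 − 0.222 = 0.7780 bits per channel use.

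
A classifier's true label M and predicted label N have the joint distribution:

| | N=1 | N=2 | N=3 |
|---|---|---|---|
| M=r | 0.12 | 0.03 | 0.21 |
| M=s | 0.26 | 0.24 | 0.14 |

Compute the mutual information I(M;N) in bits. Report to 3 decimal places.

Marginals: p(M) = (0.3600, 0.6400), p(N) = (0.3800, 0.2700, 0.3500).
I(M;N) = H(M) + H(N) − H(M,N).
H(M) = 0.9427, H(N) = 1.5706, H(M,N) = 2.3882.
I(M;N) = 0.9427 + 1.5706 − 2.3882 = 0.125 bits.

0.125 bits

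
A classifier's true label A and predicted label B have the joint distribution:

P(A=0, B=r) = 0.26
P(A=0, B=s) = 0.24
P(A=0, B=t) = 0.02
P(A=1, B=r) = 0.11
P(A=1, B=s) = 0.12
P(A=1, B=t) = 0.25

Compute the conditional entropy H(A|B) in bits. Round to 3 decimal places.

Chain rule: H(A|B) = H(A,B) − H(B).
Marginals: p(A) = (0.5200, 0.4800), p(B) = (0.3700, 0.3600, 0.2700).
H(A,B) = 2.3297 bits; H(B) = 1.5714 bits.
H(A|B) = 2.3297 − 1.5714 = 0.758 bits.

0.758 bits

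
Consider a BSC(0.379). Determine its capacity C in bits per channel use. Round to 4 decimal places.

0.0427 bits

Binary symmetric channel: C = 1 − h₂(ε) where h₂ is the binary entropy function.
h₂(0.379) = −0.379·log₂0.379 − 0.621·log₂0.621 = 0.9573.
C = 1 − 0.9573 = 0.0427 bits per channel use.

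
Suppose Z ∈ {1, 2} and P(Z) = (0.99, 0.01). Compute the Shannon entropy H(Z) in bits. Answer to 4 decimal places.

H(Z) = −Σ p·log₂ p.
  −(0.99)·log₂(0.99) = 0.01435
  −(0.01)·log₂(0.01) = 0.06644
Sum: 0.01435 + 0.06644 = 0.0808 bits.

0.0808 bits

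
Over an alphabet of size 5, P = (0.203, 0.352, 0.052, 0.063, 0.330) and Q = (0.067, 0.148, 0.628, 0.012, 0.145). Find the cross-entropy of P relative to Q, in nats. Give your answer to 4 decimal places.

2.1613 nats

H(P,Q) = −Σ p·ln q.
  −0.203·ln(0.067) = 0.54872
  −0.352·ln(0.148) = 0.67251
  −0.052·ln(0.628) = 0.02419
  −0.063·ln(0.012) = 0.27864
  −0.330·ln(0.145) = 0.63724
H(P,Q) = 2.1613 nats.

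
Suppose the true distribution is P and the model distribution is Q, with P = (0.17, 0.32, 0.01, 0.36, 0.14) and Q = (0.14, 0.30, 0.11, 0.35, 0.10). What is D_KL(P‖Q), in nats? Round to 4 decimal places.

0.0869 nats

D(P‖Q) = Σ p·ln(p/q).
  0.17·ln(0.17/0.14) = 0.03301
  0.32·ln(0.32/0.30) = 0.02065
  0.01·ln(0.01/0.11) = -0.02398
  0.36·ln(0.36/0.35) = 0.01014
  0.14·ln(0.14/0.10) = 0.04711
D(P‖Q) = 0.0869 nats.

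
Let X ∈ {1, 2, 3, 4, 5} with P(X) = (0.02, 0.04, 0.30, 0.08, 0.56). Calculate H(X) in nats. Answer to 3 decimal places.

1.095 nats

H(X) = −Σ p·ln p.
  −(0.02)·ln(0.02) = 0.0782
  −(0.04)·ln(0.04) = 0.1288
  −(0.30)·ln(0.30) = 0.3612
  −(0.08)·ln(0.08) = 0.2021
  −(0.56)·ln(0.56) = 0.3247
Sum: 0.0782 + 0.1288 + 0.3612 + 0.2021 + 0.3247 = 1.095 nats.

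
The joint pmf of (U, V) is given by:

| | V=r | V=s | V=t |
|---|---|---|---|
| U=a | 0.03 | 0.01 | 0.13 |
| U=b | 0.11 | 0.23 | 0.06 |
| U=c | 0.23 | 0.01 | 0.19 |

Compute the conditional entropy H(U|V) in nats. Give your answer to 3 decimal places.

Chain rule: H(U|V) = H(U,V) − H(V).
Marginals: p(U) = (0.1700, 0.4000, 0.4300), p(V) = (0.3700, 0.2500, 0.3800).
H(U,V) = 1.8657 nats; H(V) = 1.0821 nats.
H(U|V) = 1.8657 − 1.0821 = 0.784 nats.

0.784 nats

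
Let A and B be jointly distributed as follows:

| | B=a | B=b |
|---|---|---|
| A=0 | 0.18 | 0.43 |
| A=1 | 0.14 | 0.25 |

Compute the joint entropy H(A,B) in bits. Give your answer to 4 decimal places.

1.8660 bits

H(A,B) = −Σ p(x,y)·log₂ p(x,y) over all 4 cells.
  cell (0,a): −0.18·log₂0.18 = 0.44531
  cell (0,b): −0.43·log₂0.43 = 0.52356
  cell (1,a): −0.14·log₂0.14 = 0.39711
  cell (1,b): −0.25·log₂0.25 = 0.50000
Sum = 1.8660 bits.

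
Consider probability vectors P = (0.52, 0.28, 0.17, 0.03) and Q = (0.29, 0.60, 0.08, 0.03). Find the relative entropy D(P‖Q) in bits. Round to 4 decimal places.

D(P‖Q) = Σ p·log₂(p/q).
  0.52·log₂(0.52/0.29) = 0.43808
  0.28·log₂(0.28/0.60) = -0.30787
  0.17·log₂(0.17/0.08) = 0.18487
  0.03·log₂(0.03/0.03) = 0.00000
D(P‖Q) = 0.3151 bits.

0.3151 bits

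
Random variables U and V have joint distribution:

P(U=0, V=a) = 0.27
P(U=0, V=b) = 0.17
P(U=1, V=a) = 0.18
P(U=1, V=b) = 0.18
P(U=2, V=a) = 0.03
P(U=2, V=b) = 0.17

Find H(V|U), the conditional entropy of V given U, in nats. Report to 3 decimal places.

0.628 nats

Chain rule: H(V|U) = H(U,V) − H(U).
Marginals: p(U) = (0.4400, 0.3600, 0.2000), p(V) = (0.4800, 0.5200).
H(U,V) = 1.6785 nats; H(U) = 1.0509 nats.
H(V|U) = 1.6785 − 1.0509 = 0.628 nats.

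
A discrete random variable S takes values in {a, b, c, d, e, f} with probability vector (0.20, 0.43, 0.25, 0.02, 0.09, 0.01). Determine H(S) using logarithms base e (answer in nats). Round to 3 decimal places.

1.372 nats

H(S) = −Σ p·ln p.
  −(0.20)·ln(0.20) = 0.3219
  −(0.43)·ln(0.43) = 0.3629
  −(0.25)·ln(0.25) = 0.3466
  −(0.02)·ln(0.02) = 0.0782
  −(0.09)·ln(0.09) = 0.2167
  −(0.01)·ln(0.01) = 0.0461
Sum: 0.3219 + 0.3629 + 0.3466 + 0.0782 + 0.2167 + 0.0461 = 1.372 nats.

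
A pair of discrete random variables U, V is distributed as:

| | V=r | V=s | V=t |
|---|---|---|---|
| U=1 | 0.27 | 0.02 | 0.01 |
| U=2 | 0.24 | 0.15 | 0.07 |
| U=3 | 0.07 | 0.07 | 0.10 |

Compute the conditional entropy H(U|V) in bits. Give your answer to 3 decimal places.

1.337 bits

Chain rule: H(U|V) = H(U,V) − H(V).
Marginals: p(U) = (0.3000, 0.4600, 0.2400), p(V) = (0.5800, 0.2400, 0.1800).
H(U,V) = 2.7319 bits; H(V) = 1.3952 bits.
H(U|V) = 2.7319 − 1.3952 = 1.337 bits.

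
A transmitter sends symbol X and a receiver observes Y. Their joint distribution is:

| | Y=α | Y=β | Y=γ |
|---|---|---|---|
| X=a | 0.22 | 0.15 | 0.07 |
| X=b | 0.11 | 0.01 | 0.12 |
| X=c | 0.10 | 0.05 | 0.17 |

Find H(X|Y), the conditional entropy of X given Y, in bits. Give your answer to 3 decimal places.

Chain rule: H(X|Y) = H(X,Y) − H(Y).
Marginals: p(X) = (0.4400, 0.2400, 0.3200), p(Y) = (0.4300, 0.2100, 0.3600).
H(X,Y) = 2.9263 bits; H(Y) = 1.5270 bits.
H(X|Y) = 2.9263 − 1.5270 = 1.399 bits.

1.399 bits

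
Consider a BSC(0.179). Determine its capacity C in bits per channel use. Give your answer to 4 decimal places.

0.3221 bits

Binary symmetric channel: C = 1 − h₂(ε) where h₂ is the binary entropy function.
h₂(0.179) = −0.179·log₂0.179 − 0.821·log₂0.821 = 0.6779.
C = 1 − 0.6779 = 0.3221 bits per channel use.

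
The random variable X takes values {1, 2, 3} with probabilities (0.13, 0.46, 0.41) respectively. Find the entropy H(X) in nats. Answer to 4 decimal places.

0.9880 nats

H(X) = −Σ p·ln p.
  −(0.13)·ln(0.13) = 0.26523
  −(0.46)·ln(0.46) = 0.35720
  −(0.41)·ln(0.41) = 0.36556
Sum: 0.26523 + 0.35720 + 0.36556 = 0.9880 nats.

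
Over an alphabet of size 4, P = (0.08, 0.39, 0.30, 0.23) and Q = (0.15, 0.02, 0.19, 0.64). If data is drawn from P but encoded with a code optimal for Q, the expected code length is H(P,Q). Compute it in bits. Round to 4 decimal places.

3.2869 bits

H(P,Q) = −Σ p·log₂ q.
  −0.08·log₂(0.15) = 0.21896
  −0.39·log₂(0.02) = 2.20110
  −0.30·log₂(0.19) = 0.71878
  −0.23·log₂(0.64) = 0.14809
H(P,Q) = 3.2869 bits.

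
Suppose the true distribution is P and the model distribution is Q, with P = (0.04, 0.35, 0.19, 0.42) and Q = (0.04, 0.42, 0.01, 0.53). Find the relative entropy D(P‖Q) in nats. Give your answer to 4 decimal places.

0.3979 nats

D(P‖Q) = Σ p·ln(p/q).
  0.04·ln(0.04/0.04) = 0.00000
  0.35·ln(0.35/0.42) = -0.06381
  0.19·ln(0.19/0.01) = 0.55944
  0.42·ln(0.42/0.53) = -0.09770
D(P‖Q) = 0.3979 nats.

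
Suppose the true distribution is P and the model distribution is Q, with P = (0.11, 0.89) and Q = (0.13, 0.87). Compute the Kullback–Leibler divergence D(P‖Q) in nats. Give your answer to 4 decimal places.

0.0019 nats

D(P‖Q) = Σ p·ln(p/q).
  0.11·ln(0.11/0.13) = -0.01838
  0.89·ln(0.89/0.87) = 0.02023
D(P‖Q) = 0.0019 nats.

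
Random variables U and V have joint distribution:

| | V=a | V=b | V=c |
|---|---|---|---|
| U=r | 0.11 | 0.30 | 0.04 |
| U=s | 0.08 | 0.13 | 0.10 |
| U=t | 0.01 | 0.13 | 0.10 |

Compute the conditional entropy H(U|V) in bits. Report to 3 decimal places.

Chain rule: H(U|V) = H(U,V) − H(V).
Marginals: p(U) = (0.4500, 0.3100, 0.2400), p(V) = (0.2000, 0.5600, 0.2400).
H(U,V) = 2.8448 bits; H(V) = 1.4270 bits.
H(U|V) = 2.8448 − 1.4270 = 1.418 bits.

1.418 bits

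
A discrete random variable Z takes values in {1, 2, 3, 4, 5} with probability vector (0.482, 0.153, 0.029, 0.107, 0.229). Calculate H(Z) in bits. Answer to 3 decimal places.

1.902 bits

H(Z) = −Σ p·log₂ p.
  −(0.482)·log₂(0.482) = 0.5075
  −(0.153)·log₂(0.153) = 0.4144
  −(0.029)·log₂(0.029) = 0.1481
  −(0.107)·log₂(0.107) = 0.3450
  −(0.229)·log₂(0.229) = 0.4870
Sum: 0.5075 + 0.4144 + 0.1481 + 0.3450 + 0.4870 = 1.902 bits.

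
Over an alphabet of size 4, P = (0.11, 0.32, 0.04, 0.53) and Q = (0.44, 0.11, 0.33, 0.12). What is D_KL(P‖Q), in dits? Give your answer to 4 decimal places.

D(P‖Q) = Σ p·log₁₀(p/q).
  0.11·log₁₀(0.11/0.44) = -0.06623
  0.32·log₁₀(0.32/0.11) = 0.14840
  0.04·log₁₀(0.04/0.33) = -0.03666
  0.53·log₁₀(0.53/0.12) = 0.34190
D(P‖Q) = 0.3874 dits.

0.3874 dits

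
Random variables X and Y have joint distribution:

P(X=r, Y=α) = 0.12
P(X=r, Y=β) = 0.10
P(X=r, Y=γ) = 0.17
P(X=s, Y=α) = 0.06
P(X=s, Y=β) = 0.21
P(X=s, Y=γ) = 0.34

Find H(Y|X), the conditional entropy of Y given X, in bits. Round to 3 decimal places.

1.415 bits

Chain rule: H(Y|X) = H(X,Y) − H(X).
Marginals: p(X) = (0.3900, 0.6100), p(Y) = (0.1800, 0.3100, 0.5100).
H(X,Y) = 2.3794 bits; H(X) = 0.9648 bits.
H(Y|X) = 2.3794 − 0.9648 = 1.415 bits.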